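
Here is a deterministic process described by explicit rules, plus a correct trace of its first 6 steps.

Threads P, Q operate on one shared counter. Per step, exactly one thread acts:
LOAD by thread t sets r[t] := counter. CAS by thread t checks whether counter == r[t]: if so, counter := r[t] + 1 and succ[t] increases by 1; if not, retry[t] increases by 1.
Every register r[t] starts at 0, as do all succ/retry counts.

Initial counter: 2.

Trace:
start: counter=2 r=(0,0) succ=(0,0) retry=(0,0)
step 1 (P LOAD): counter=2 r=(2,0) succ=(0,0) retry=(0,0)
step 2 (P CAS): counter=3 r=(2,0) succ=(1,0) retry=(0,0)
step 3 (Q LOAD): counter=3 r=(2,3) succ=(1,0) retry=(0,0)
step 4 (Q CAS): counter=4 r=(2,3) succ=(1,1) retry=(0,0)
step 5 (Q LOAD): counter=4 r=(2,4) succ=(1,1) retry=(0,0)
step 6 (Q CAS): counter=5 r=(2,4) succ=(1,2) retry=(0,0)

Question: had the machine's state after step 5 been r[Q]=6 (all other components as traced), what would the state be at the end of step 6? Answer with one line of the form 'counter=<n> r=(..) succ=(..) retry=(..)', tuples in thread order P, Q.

counter=4 r=(2,6) succ=(1,1) retry=(0,1)

state after step 5 := counter=4 r=(2,6) succ=(1,1) retry=(0,0)
step 6 (Q CAS): counter=4 r=(2,6) succ=(1,1) retry=(0,1)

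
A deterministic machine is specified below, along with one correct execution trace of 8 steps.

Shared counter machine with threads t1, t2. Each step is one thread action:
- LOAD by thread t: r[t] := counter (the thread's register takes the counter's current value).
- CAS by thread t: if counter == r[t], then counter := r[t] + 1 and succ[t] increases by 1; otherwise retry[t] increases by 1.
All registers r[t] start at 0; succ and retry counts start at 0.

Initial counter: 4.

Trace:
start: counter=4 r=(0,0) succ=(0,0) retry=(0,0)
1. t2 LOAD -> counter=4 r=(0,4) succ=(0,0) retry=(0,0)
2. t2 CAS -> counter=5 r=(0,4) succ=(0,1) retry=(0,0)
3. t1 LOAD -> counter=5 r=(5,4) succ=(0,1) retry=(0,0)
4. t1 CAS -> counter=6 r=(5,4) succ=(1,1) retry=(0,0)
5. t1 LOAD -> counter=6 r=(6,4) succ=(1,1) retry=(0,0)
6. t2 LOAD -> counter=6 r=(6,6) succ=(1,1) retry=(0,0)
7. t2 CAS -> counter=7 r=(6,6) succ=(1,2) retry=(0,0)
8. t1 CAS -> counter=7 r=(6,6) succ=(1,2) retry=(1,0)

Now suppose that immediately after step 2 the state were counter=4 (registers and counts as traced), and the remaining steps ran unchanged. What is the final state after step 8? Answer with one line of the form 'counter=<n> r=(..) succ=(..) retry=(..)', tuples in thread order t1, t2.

counter=6 r=(5,5) succ=(1,2) retry=(1,0)

state after step 2 := counter=4 r=(0,4) succ=(0,1) retry=(0,0)
3. t1 LOAD -> counter=4 r=(4,4) succ=(0,1) retry=(0,0)
4. t1 CAS -> counter=5 r=(4,4) succ=(1,1) retry=(0,0)
5. t1 LOAD -> counter=5 r=(5,4) succ=(1,1) retry=(0,0)
6. t2 LOAD -> counter=5 r=(5,5) succ=(1,1) retry=(0,0)
7. t2 CAS -> counter=6 r=(5,5) succ=(1,2) retry=(0,0)
8. t1 CAS -> counter=6 r=(5,5) succ=(1,2) retry=(1,0)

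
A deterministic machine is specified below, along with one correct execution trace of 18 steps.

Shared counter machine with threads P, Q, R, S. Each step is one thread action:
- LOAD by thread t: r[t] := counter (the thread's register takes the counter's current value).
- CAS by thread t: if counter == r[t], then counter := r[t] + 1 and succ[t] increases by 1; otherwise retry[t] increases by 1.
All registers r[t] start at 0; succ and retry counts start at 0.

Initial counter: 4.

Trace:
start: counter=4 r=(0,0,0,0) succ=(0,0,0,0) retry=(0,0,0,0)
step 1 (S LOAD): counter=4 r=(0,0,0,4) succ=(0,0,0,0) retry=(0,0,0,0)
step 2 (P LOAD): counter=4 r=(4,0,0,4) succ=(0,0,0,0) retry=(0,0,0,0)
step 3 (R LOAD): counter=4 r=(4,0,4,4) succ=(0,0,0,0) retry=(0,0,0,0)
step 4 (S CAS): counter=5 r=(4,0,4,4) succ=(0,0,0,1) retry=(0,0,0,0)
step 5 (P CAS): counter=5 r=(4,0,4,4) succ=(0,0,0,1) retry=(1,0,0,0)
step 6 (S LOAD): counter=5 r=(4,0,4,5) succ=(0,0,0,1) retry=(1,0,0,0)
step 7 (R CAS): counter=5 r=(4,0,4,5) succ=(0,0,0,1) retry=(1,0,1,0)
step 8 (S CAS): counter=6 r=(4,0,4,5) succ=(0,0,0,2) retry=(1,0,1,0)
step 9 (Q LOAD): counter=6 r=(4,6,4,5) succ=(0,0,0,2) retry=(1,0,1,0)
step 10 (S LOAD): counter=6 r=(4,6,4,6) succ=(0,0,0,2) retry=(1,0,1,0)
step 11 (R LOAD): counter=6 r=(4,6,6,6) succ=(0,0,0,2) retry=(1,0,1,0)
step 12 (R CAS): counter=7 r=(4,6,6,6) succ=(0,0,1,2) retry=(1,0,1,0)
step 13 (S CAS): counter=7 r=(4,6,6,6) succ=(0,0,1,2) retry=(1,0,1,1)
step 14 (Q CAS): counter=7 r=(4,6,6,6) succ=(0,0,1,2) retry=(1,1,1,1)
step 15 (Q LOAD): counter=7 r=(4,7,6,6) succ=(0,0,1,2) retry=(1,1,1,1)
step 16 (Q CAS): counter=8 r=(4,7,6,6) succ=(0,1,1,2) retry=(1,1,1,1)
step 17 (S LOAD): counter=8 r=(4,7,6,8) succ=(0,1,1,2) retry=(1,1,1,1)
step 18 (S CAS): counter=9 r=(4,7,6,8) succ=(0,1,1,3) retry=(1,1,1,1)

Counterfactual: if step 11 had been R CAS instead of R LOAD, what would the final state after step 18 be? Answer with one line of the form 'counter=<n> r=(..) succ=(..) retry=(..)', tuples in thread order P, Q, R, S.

(re-executing from step 11 with the substitution; state before step 11: counter=6 r=(4,6,4,6) succ=(0,0,0,2) retry=(1,0,1,0))
step 11 (R CAS): counter=6 r=(4,6,4,6) succ=(0,0,0,2) retry=(1,0,2,0)
step 12 (R CAS): counter=6 r=(4,6,4,6) succ=(0,0,0,2) retry=(1,0,3,0)
step 13 (S CAS): counter=7 r=(4,6,4,6) succ=(0,0,0,3) retry=(1,0,3,0)
step 14 (Q CAS): counter=7 r=(4,6,4,6) succ=(0,0,0,3) retry=(1,1,3,0)
step 15 (Q LOAD): counter=7 r=(4,7,4,6) succ=(0,0,0,3) retry=(1,1,3,0)
step 16 (Q CAS): counter=8 r=(4,7,4,6) succ=(0,1,0,3) retry=(1,1,3,0)
step 17 (S LOAD): counter=8 r=(4,7,4,8) succ=(0,1,0,3) retry=(1,1,3,0)
step 18 (S CAS): counter=9 r=(4,7,4,8) succ=(0,1,0,4) retry=(1,1,3,0)

counter=9 r=(4,7,4,8) succ=(0,1,0,4) retry=(1,1,3,0)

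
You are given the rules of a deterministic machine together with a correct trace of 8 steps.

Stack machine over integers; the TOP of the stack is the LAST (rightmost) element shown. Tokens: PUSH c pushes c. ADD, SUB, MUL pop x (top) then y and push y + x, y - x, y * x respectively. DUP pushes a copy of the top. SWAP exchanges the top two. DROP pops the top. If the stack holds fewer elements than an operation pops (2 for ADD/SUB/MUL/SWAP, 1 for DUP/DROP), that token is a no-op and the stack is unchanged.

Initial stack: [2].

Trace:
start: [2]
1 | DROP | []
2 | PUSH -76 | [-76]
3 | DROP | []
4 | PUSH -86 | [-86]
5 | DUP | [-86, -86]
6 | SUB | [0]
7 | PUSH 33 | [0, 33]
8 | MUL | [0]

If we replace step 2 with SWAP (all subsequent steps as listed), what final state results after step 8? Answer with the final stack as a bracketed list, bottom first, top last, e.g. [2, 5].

[0]

(re-executing from step 2 with the substitution; state before step 2: [])
2 | SWAP | []
3 | DROP | []
4 | PUSH -86 | [-86]
5 | DUP | [-86, -86]
6 | SUB | [0]
7 | PUSH 33 | [0, 33]
8 | MUL | [0]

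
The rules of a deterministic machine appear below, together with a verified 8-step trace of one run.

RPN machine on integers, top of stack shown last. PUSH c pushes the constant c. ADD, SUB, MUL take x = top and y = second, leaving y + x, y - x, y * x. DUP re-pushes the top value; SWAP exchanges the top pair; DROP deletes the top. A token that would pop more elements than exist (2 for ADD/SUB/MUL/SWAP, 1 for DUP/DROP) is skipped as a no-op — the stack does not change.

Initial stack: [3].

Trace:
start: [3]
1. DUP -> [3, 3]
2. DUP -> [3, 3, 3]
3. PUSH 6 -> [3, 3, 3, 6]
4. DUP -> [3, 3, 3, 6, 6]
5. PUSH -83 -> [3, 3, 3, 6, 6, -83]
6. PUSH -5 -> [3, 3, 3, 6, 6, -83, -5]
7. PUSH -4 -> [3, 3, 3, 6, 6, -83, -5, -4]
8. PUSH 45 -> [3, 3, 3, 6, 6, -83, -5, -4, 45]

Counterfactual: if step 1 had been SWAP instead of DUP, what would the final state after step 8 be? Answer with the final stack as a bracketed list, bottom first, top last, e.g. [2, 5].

[3, 3, 6, 6, -83, -5, -4, 45]

(re-executing from step 1 with the substitution; state before step 1: [3])
1. SWAP -> [3]
2. DUP -> [3, 3]
3. PUSH 6 -> [3, 3, 6]
4. DUP -> [3, 3, 6, 6]
5. PUSH -83 -> [3, 3, 6, 6, -83]
6. PUSH -5 -> [3, 3, 6, 6, -83, -5]
7. PUSH -4 -> [3, 3, 6, 6, -83, -5, -4]
8. PUSH 45 -> [3, 3, 6, 6, -83, -5, -4, 45]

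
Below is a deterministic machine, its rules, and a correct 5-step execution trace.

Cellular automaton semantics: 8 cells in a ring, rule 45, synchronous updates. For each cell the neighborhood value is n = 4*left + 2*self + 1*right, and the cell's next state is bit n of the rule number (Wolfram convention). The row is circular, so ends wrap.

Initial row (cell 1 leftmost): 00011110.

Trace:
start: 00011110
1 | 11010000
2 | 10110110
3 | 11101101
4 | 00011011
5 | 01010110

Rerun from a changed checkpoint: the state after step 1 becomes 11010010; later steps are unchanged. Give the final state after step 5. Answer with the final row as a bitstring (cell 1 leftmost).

state after step 1 := 11010010
2 | 10110011
3 | 01100010
4 | 01001010
5 | 01001110

01001110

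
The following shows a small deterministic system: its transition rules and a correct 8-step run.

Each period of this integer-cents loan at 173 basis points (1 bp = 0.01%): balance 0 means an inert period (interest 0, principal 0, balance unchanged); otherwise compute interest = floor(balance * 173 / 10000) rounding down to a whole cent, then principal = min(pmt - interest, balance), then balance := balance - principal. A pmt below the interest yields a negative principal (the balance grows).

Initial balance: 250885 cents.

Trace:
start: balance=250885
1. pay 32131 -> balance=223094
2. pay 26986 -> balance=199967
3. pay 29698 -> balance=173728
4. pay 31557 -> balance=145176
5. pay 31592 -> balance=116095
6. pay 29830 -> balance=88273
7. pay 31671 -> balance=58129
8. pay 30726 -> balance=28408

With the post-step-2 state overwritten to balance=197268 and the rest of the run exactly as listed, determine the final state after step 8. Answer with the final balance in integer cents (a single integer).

state after step 2 := balance=197268
3. pay 29698 -> balance=170982
4. pay 31557 -> balance=142382
5. pay 31592 -> balance=113253
6. pay 29830 -> balance=85382
7. pay 31671 -> balance=55188
8. pay 30726 -> balance=25416

25416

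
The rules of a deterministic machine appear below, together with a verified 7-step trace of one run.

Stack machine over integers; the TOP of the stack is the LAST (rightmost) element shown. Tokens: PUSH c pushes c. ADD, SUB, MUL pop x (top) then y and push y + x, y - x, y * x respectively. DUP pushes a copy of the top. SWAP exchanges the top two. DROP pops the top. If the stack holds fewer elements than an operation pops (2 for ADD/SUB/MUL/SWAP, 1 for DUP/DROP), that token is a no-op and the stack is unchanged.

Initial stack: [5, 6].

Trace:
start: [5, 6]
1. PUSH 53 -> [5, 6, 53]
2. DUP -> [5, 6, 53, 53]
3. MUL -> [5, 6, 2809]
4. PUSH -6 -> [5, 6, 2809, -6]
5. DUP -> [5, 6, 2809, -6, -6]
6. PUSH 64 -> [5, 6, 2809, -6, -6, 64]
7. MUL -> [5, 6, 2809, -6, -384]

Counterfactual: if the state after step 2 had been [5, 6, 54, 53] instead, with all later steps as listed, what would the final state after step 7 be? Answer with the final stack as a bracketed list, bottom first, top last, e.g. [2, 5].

[5, 6, 2862, -6, -384]

state after step 2 := [5, 6, 54, 53]
3. MUL -> [5, 6, 2862]
4. PUSH -6 -> [5, 6, 2862, -6]
5. DUP -> [5, 6, 2862, -6, -6]
6. PUSH 64 -> [5, 6, 2862, -6, -6, 64]
7. MUL -> [5, 6, 2862, -6, -384]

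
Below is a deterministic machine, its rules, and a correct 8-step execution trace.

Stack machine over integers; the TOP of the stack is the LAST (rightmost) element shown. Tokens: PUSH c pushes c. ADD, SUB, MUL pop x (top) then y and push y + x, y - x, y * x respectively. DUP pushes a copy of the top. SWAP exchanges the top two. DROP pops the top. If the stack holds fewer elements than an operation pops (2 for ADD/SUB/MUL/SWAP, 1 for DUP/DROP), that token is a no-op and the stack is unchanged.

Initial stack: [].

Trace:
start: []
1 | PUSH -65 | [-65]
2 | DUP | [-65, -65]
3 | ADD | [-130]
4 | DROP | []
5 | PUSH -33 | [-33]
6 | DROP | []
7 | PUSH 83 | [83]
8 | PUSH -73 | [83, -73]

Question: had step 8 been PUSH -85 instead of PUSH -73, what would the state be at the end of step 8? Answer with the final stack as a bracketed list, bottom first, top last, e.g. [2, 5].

(re-executing from step 8 with the substitution; state before step 8: [83])
8 | PUSH -85 | [83, -85]

[83, -85]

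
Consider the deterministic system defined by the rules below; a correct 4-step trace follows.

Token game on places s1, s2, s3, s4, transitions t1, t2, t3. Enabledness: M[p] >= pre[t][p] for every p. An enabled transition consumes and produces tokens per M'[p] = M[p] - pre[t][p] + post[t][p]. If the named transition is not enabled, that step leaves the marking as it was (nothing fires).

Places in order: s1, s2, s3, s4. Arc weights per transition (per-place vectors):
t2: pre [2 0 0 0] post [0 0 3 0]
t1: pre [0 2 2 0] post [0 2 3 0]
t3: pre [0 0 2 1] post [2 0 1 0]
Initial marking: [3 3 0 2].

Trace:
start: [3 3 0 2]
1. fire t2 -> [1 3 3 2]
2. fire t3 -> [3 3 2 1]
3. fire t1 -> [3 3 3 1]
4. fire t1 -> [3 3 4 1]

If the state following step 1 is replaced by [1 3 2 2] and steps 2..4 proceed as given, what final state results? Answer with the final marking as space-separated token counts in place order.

3 3 1 1

state after step 1 := [1 3 2 2]
2. fire t3 -> [3 3 1 1]
3. fire t1 -> [3 3 1 1]
4. fire t1 -> [3 3 1 1]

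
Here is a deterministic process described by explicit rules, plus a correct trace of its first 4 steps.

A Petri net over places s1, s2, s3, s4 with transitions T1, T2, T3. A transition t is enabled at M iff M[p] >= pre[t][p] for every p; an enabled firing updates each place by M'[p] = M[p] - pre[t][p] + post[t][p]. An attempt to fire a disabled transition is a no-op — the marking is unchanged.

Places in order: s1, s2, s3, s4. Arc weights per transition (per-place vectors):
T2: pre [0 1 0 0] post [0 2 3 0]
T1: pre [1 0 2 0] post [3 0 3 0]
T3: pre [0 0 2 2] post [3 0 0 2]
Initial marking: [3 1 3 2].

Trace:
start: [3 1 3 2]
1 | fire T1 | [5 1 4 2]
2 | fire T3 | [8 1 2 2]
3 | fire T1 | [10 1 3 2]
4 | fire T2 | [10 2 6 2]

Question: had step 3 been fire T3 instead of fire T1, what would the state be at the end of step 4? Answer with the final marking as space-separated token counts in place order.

11 2 3 2

(re-executing from step 3 with the substitution; state before step 3: [8 1 2 2])
3 | fire T3 | [11 1 0 2]
4 | fire T2 | [11 2 3 2]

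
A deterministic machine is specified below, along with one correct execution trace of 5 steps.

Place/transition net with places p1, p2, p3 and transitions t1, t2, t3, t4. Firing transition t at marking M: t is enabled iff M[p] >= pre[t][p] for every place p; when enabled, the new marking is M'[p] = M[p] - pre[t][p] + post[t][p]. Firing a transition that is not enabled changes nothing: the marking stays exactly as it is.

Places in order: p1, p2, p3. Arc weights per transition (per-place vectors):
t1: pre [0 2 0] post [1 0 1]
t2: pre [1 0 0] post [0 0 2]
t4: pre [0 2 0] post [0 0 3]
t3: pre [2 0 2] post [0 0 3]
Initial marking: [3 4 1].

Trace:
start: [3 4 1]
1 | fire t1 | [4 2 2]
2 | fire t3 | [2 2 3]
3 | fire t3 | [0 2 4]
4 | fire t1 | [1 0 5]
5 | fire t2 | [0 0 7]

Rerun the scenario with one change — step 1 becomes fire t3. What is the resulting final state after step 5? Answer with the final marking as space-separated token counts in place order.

3 2 4

(re-executing from step 1 with the substitution; state before step 1: [3 4 1])
1 | fire t3 | [3 4 1]
2 | fire t3 | [3 4 1]
3 | fire t3 | [3 4 1]
4 | fire t1 | [4 2 2]
5 | fire t2 | [3 2 4]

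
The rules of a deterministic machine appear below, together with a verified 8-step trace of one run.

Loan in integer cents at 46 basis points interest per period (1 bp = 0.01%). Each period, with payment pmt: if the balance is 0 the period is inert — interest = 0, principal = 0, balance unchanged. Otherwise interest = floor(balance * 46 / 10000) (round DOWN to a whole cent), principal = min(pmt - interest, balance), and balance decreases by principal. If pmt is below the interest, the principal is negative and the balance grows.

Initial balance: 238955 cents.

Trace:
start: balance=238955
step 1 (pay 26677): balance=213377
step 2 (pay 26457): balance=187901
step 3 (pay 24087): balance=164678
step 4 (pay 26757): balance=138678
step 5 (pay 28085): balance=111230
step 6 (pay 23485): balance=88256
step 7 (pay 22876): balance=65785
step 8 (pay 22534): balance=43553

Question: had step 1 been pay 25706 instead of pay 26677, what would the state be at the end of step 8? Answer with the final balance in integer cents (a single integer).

(re-executing from step 1 with the substitution; state before step 1: balance=238955)
step 1 (pay 25706): balance=214348
step 2 (pay 26457): balance=188877
step 3 (pay 24087): balance=165658
step 4 (pay 26757): balance=139663
step 5 (pay 28085): balance=112220
step 6 (pay 23485): balance=89251
step 7 (pay 22876): balance=66785
step 8 (pay 22534): balance=44558

44558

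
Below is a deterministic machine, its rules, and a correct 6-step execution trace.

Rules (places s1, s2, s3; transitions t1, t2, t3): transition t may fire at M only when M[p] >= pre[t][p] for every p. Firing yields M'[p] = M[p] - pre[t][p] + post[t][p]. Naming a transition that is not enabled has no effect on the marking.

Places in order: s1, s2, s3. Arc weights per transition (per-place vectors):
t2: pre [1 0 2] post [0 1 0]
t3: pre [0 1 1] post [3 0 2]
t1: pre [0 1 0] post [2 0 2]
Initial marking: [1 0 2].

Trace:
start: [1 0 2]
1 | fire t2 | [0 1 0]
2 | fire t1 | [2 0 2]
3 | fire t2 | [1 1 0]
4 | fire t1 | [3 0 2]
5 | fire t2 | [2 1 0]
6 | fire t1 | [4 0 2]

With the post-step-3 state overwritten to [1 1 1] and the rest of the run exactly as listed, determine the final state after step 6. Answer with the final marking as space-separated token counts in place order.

state after step 3 := [1 1 1]
4 | fire t1 | [3 0 3]
5 | fire t2 | [2 1 1]
6 | fire t1 | [4 0 3]

4 0 3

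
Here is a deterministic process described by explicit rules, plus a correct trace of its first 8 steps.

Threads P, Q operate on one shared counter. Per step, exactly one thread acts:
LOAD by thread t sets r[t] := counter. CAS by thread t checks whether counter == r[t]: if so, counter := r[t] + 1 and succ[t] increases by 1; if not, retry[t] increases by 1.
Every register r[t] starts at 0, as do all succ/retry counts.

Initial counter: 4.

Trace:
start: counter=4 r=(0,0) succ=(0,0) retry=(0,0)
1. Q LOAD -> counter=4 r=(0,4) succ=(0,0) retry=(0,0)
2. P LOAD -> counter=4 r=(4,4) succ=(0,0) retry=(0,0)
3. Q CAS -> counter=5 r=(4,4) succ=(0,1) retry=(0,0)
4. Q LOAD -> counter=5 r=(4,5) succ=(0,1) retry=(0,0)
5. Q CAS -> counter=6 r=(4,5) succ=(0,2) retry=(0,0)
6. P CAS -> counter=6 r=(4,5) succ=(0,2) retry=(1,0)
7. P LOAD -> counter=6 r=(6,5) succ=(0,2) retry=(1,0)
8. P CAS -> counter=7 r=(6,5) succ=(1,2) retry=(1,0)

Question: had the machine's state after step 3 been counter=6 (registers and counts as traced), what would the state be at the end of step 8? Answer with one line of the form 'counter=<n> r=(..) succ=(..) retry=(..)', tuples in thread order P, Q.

counter=8 r=(7,6) succ=(1,2) retry=(1,0)

state after step 3 := counter=6 r=(4,4) succ=(0,1) retry=(0,0)
4. Q LOAD -> counter=6 r=(4,6) succ=(0,1) retry=(0,0)
5. Q CAS -> counter=7 r=(4,6) succ=(0,2) retry=(0,0)
6. P CAS -> counter=7 r=(4,6) succ=(0,2) retry=(1,0)
7. P LOAD -> counter=7 r=(7,6) succ=(0,2) retry=(1,0)
8. P CAS -> counter=8 r=(7,6) succ=(1,2) retry=(1,0)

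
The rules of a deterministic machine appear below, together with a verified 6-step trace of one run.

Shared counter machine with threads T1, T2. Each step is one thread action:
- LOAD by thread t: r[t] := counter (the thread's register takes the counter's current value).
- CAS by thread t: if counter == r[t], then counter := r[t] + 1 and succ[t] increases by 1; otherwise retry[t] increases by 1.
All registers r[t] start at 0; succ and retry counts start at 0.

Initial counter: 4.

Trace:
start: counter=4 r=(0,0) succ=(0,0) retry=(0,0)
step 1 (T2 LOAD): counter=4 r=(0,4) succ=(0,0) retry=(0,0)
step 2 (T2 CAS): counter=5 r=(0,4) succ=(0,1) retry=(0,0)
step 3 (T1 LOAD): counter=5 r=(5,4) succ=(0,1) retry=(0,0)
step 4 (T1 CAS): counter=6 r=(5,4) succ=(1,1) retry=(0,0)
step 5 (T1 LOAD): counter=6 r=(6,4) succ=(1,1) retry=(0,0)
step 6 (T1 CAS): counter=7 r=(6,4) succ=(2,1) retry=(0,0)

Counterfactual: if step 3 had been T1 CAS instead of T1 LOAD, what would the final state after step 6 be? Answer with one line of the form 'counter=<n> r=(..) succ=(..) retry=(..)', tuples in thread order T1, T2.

(re-executing from step 3 with the substitution; state before step 3: counter=5 r=(0,4) succ=(0,1) retry=(0,0))
step 3 (T1 CAS): counter=5 r=(0,4) succ=(0,1) retry=(1,0)
step 4 (T1 CAS): counter=5 r=(0,4) succ=(0,1) retry=(2,0)
step 5 (T1 LOAD): counter=5 r=(5,4) succ=(0,1) retry=(2,0)
step 6 (T1 CAS): counter=6 r=(5,4) succ=(1,1) retry=(2,0)

counter=6 r=(5,4) succ=(1,1) retry=(2,0)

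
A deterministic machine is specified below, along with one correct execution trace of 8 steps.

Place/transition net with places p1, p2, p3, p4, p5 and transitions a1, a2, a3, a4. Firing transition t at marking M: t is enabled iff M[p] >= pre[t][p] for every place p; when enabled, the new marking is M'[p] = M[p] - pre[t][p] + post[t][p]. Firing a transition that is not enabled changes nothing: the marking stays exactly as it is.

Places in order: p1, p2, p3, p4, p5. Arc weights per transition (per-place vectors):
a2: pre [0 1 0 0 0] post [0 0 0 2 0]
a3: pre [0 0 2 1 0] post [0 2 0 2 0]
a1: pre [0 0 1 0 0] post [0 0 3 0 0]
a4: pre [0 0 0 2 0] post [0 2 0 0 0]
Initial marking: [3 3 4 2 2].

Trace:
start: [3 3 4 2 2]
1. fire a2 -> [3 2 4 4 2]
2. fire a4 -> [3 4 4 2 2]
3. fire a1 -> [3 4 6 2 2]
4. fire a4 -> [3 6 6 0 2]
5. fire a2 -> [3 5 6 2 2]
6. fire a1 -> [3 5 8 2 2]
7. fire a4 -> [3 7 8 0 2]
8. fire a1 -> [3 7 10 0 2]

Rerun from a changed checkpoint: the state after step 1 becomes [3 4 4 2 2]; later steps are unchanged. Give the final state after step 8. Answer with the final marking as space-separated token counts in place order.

3 7 10 0 2

state after step 1 := [3 4 4 2 2]
2. fire a4 -> [3 6 4 0 2]
3. fire a1 -> [3 6 6 0 2]
4. fire a4 -> [3 6 6 0 2]
5. fire a2 -> [3 5 6 2 2]
6. fire a1 -> [3 5 8 2 2]
7. fire a4 -> [3 7 8 0 2]
8. fire a1 -> [3 7 10 0 2]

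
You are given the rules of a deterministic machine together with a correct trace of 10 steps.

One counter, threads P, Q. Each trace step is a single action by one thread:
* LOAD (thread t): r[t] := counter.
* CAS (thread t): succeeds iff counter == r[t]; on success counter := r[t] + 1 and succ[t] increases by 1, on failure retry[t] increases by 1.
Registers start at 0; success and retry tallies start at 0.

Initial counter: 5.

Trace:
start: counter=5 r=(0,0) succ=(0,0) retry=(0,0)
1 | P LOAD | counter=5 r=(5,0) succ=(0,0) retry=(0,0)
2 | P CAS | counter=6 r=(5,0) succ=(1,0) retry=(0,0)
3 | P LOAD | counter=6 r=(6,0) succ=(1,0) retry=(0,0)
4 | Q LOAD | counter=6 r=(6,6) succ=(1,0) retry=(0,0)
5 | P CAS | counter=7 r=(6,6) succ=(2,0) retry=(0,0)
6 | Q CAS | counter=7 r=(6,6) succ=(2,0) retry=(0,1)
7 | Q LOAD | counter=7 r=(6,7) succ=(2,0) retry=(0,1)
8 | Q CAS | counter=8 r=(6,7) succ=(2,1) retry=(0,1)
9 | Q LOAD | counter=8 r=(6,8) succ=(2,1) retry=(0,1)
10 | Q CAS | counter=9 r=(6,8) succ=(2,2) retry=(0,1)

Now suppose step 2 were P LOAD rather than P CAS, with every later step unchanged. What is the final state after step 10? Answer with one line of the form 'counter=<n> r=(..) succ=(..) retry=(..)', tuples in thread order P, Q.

(re-executing from step 2 with the substitution; state before step 2: counter=5 r=(5,0) succ=(0,0) retry=(0,0))
2 | P LOAD | counter=5 r=(5,0) succ=(0,0) retry=(0,0)
3 | P LOAD | counter=5 r=(5,0) succ=(0,0) retry=(0,0)
4 | Q LOAD | counter=5 r=(5,5) succ=(0,0) retry=(0,0)
5 | P CAS | counter=6 r=(5,5) succ=(1,0) retry=(0,0)
6 | Q CAS | counter=6 r=(5,5) succ=(1,0) retry=(0,1)
7 | Q LOAD | counter=6 r=(5,6) succ=(1,0) retry=(0,1)
8 | Q CAS | counter=7 r=(5,6) succ=(1,1) retry=(0,1)
9 | Q LOAD | counter=7 r=(5,7) succ=(1,1) retry=(0,1)
10 | Q CAS | counter=8 r=(5,7) succ=(1,2) retry=(0,1)

counter=8 r=(5,7) succ=(1,2) retry=(0,1)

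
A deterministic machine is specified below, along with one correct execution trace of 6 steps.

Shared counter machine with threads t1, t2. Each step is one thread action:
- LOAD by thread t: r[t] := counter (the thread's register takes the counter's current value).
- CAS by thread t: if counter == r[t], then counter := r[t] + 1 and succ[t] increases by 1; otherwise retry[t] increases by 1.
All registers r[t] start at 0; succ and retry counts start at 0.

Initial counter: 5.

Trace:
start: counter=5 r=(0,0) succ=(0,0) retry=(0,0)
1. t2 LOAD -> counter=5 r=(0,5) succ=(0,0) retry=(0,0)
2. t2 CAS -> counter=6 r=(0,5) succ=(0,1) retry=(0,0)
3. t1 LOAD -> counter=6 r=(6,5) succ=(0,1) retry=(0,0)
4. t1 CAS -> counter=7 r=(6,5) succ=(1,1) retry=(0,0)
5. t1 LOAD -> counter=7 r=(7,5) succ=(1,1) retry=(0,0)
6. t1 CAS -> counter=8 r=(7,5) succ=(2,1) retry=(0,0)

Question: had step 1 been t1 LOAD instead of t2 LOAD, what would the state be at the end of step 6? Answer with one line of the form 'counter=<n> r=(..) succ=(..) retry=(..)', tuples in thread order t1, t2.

(re-executing from step 1 with the substitution; state before step 1: counter=5 r=(0,0) succ=(0,0) retry=(0,0))
1. t1 LOAD -> counter=5 r=(5,0) succ=(0,0) retry=(0,0)
2. t2 CAS -> counter=5 r=(5,0) succ=(0,0) retry=(0,1)
3. t1 LOAD -> counter=5 r=(5,0) succ=(0,0) retry=(0,1)
4. t1 CAS -> counter=6 r=(5,0) succ=(1,0) retry=(0,1)
5. t1 LOAD -> counter=6 r=(6,0) succ=(1,0) retry=(0,1)
6. t1 CAS -> counter=7 r=(6,0) succ=(2,0) retry=(0,1)

counter=7 r=(6,0) succ=(2,0) retry=(0,1)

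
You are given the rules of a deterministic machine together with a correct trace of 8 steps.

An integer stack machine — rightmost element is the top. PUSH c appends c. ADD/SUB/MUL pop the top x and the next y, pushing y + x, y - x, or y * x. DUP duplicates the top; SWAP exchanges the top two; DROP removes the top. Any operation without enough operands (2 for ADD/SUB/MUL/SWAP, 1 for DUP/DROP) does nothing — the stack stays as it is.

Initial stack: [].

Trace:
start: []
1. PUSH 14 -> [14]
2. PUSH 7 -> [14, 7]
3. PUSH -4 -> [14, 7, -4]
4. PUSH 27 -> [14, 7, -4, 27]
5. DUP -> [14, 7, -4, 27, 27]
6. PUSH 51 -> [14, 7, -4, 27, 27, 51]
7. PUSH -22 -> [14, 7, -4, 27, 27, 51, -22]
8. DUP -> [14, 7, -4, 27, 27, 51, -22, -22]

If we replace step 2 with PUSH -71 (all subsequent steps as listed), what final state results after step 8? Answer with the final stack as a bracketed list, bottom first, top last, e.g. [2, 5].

(re-executing from step 2 with the substitution; state before step 2: [14])
2. PUSH -71 -> [14, -71]
3. PUSH -4 -> [14, -71, -4]
4. PUSH 27 -> [14, -71, -4, 27]
5. DUP -> [14, -71, -4, 27, 27]
6. PUSH 51 -> [14, -71, -4, 27, 27, 51]
7. PUSH -22 -> [14, -71, -4, 27, 27, 51, -22]
8. DUP -> [14, -71, -4, 27, 27, 51, -22, -22]

[14, -71, -4, 27, 27, 51, -22, -22]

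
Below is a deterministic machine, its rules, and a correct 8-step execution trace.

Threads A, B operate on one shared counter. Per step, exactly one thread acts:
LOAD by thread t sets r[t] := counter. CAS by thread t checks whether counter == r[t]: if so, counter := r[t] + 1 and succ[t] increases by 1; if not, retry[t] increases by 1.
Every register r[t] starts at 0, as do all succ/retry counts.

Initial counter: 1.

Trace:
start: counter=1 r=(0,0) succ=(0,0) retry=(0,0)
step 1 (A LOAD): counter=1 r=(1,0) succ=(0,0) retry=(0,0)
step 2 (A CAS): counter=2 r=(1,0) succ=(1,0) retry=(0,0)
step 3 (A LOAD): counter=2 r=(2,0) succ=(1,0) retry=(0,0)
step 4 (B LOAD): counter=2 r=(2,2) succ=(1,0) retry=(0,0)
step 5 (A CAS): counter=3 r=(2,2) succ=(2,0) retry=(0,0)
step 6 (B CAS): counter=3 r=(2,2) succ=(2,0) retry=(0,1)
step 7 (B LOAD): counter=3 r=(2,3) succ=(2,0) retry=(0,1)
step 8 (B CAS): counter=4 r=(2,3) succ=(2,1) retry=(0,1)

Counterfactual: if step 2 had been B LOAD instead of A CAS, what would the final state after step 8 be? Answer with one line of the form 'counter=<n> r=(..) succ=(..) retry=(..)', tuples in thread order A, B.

(re-executing from step 2 with the substitution; state before step 2: counter=1 r=(1,0) succ=(0,0) retry=(0,0))
step 2 (B LOAD): counter=1 r=(1,1) succ=(0,0) retry=(0,0)
step 3 (A LOAD): counter=1 r=(1,1) succ=(0,0) retry=(0,0)
step 4 (B LOAD): counter=1 r=(1,1) succ=(0,0) retry=(0,0)
step 5 (A CAS): counter=2 r=(1,1) succ=(1,0) retry=(0,0)
step 6 (B CAS): counter=2 r=(1,1) succ=(1,0) retry=(0,1)
step 7 (B LOAD): counter=2 r=(1,2) succ=(1,0) retry=(0,1)
step 8 (B CAS): counter=3 r=(1,2) succ=(1,1) retry=(0,1)

counter=3 r=(1,2) succ=(1,1) retry=(0,1)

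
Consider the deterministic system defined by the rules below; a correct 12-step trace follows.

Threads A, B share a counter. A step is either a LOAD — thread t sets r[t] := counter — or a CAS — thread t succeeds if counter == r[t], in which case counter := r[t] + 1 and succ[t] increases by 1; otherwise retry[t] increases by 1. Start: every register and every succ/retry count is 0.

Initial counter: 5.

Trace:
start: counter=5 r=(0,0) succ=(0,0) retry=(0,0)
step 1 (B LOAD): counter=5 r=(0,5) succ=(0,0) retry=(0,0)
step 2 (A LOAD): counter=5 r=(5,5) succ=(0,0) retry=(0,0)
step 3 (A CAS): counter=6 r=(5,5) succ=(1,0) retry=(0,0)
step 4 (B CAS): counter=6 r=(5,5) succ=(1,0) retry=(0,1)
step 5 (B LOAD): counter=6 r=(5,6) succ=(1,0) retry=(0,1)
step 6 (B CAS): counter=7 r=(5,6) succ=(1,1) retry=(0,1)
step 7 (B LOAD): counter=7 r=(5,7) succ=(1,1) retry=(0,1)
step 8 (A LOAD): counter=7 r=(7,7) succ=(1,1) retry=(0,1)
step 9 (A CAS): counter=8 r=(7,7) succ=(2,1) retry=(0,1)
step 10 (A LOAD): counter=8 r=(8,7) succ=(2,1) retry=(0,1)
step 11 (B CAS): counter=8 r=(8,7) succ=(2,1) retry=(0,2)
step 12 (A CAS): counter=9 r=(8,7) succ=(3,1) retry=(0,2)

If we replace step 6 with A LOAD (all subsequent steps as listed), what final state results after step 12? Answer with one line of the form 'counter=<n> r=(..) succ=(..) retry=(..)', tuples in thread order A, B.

(re-executing from step 6 with the substitution; state before step 6: counter=6 r=(5,6) succ=(1,0) retry=(0,1))
step 6 (A LOAD): counter=6 r=(6,6) succ=(1,0) retry=(0,1)
step 7 (B LOAD): counter=6 r=(6,6) succ=(1,0) retry=(0,1)
step 8 (A LOAD): counter=6 r=(6,6) succ=(1,0) retry=(0,1)
step 9 (A CAS): counter=7 r=(6,6) succ=(2,0) retry=(0,1)
step 10 (A LOAD): counter=7 r=(7,6) succ=(2,0) retry=(0,1)
step 11 (B CAS): counter=7 r=(7,6) succ=(2,0) retry=(0,2)
step 12 (A CAS): counter=8 r=(7,6) succ=(3,0) retry=(0,2)

counter=8 r=(7,6) succ=(3,0) retry=(0,2)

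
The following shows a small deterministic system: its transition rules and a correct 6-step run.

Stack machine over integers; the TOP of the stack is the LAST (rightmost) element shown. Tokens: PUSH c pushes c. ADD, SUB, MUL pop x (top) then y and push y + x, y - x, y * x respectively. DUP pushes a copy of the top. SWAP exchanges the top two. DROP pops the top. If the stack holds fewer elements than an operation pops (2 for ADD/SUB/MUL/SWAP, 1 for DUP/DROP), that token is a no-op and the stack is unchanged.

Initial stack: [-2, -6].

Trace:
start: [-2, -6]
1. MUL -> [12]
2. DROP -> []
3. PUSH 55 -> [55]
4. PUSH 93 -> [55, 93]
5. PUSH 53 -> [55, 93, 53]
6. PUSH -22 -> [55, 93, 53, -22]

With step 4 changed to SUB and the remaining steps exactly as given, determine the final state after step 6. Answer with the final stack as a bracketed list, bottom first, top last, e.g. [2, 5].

(re-executing from step 4 with the substitution; state before step 4: [55])
4. SUB -> [55]
5. PUSH 53 -> [55, 53]
6. PUSH -22 -> [55, 53, -22]

[55, 53, -22]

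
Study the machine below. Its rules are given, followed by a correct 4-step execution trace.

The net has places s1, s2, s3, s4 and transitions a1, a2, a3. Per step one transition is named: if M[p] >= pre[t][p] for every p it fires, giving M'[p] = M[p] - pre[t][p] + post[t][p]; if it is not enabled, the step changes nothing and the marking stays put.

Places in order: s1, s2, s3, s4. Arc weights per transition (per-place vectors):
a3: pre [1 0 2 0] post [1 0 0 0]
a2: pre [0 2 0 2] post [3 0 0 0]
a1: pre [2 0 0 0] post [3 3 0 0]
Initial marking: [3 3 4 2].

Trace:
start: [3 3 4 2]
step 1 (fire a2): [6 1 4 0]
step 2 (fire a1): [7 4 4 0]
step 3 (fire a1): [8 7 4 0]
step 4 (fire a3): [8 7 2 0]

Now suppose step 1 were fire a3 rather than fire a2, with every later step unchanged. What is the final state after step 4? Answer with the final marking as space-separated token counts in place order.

(re-executing from step 1 with the substitution; state before step 1: [3 3 4 2])
step 1 (fire a3): [3 3 2 2]
step 2 (fire a1): [4 6 2 2]
step 3 (fire a1): [5 9 2 2]
step 4 (fire a3): [5 9 0 2]

5 9 0 2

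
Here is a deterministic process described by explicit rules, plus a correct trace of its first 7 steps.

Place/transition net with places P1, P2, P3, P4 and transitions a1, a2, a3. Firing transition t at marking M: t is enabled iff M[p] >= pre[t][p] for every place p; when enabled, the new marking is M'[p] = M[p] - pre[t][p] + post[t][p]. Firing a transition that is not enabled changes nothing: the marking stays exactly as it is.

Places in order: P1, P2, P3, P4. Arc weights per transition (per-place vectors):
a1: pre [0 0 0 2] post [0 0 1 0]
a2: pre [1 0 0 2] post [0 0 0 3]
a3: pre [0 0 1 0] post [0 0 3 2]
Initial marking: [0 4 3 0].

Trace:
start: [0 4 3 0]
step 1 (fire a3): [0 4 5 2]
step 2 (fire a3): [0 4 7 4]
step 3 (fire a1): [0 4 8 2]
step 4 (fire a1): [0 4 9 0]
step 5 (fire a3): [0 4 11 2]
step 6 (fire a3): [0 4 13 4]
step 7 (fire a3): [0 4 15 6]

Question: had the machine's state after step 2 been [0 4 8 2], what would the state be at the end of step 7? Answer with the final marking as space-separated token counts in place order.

0 4 15 6

state after step 2 := [0 4 8 2]
step 3 (fire a1): [0 4 9 0]
step 4 (fire a1): [0 4 9 0]
step 5 (fire a3): [0 4 11 2]
step 6 (fire a3): [0 4 13 4]
step 7 (fire a3): [0 4 15 6]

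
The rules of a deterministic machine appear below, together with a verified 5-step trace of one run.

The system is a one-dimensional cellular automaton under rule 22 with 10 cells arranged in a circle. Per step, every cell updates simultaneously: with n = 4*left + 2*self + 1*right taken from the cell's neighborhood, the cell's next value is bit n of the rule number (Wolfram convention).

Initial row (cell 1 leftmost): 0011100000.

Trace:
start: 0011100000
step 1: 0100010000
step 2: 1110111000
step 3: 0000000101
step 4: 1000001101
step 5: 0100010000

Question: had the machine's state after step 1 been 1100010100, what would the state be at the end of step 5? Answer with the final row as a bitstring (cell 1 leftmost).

1011100011

state after step 1 := 1100010100
step 2: 0010110111
step 3: 1110000000
step 4: 0001000001
step 5: 1011100011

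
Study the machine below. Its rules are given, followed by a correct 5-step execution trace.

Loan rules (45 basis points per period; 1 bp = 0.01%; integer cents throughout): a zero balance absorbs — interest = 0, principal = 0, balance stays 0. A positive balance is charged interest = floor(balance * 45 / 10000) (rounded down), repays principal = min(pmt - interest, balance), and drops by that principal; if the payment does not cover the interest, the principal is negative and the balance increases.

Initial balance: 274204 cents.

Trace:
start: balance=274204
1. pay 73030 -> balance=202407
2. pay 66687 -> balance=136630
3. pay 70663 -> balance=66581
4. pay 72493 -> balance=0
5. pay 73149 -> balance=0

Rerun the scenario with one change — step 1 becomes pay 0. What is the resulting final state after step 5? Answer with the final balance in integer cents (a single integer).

(re-executing from step 1 with the substitution; state before step 1: balance=274204)
1. pay 0 -> balance=275437
2. pay 66687 -> balance=209989
3. pay 70663 -> balance=140270
4. pay 72493 -> balance=68408
5. pay 73149 -> balance=0

0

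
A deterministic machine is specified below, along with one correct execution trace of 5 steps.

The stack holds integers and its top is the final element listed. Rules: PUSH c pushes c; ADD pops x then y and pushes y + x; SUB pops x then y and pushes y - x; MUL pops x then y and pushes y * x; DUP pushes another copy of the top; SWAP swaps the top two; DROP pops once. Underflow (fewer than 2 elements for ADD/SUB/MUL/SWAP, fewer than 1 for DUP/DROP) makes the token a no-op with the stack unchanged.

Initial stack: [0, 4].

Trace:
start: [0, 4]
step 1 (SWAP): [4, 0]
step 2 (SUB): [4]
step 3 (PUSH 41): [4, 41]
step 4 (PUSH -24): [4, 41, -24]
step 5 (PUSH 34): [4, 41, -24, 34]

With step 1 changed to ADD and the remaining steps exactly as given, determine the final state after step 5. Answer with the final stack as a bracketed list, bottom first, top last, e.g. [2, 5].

[4, 41, -24, 34]

(re-executing from step 1 with the substitution; state before step 1: [0, 4])
step 1 (ADD): [4]
step 2 (SUB): [4]
step 3 (PUSH 41): [4, 41]
step 4 (PUSH -24): [4, 41, -24]
step 5 (PUSH 34): [4, 41, -24, 34]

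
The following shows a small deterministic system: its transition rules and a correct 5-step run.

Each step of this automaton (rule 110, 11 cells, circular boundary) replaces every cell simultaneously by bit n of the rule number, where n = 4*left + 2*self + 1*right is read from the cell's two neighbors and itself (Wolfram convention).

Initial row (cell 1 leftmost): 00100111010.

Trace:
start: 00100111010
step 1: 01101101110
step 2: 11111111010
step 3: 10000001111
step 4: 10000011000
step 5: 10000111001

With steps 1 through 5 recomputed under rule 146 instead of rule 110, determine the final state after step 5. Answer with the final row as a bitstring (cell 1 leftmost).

(re-executing steps 1..5 under rule 146; state before step 1: 00100111010)
step 1: 01011010001
step 2: 00000001010
step 3: 00000010001
step 4: 10000101010
step 5: 01001000000

01001000000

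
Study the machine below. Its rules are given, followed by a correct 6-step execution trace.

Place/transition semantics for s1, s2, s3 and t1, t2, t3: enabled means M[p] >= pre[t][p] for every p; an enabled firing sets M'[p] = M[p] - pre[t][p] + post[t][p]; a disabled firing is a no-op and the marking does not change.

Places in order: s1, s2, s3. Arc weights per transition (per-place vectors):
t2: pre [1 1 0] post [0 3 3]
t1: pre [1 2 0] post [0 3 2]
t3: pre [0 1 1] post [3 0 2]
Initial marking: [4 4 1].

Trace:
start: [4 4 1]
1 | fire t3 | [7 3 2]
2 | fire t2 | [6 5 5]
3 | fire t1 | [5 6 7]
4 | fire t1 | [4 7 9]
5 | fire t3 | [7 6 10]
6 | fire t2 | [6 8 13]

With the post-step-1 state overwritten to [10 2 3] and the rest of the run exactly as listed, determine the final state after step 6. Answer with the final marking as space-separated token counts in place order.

state after step 1 := [10 2 3]
2 | fire t2 | [9 4 6]
3 | fire t1 | [8 5 8]
4 | fire t1 | [7 6 10]
5 | fire t3 | [10 5 11]
6 | fire t2 | [9 7 14]

9 7 14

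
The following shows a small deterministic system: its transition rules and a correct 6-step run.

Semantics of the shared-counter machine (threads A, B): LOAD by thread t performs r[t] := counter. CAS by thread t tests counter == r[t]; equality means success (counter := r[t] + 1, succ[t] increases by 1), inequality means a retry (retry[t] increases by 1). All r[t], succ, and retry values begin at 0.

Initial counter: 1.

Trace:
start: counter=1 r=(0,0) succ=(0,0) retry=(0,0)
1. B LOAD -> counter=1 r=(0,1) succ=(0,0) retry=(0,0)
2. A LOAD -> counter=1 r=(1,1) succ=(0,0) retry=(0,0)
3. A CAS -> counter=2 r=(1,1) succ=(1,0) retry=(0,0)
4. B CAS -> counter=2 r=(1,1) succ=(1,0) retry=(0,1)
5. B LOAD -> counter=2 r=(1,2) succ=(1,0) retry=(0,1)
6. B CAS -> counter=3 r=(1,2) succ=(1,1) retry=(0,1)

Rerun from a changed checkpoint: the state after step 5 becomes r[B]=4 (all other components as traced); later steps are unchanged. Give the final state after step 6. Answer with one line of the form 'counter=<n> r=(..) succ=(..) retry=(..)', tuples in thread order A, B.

state after step 5 := counter=2 r=(1,4) succ=(1,0) retry=(0,1)
6. B CAS -> counter=2 r=(1,4) succ=(1,0) retry=(0,2)

counter=2 r=(1,4) succ=(1,0) retry=(0,2)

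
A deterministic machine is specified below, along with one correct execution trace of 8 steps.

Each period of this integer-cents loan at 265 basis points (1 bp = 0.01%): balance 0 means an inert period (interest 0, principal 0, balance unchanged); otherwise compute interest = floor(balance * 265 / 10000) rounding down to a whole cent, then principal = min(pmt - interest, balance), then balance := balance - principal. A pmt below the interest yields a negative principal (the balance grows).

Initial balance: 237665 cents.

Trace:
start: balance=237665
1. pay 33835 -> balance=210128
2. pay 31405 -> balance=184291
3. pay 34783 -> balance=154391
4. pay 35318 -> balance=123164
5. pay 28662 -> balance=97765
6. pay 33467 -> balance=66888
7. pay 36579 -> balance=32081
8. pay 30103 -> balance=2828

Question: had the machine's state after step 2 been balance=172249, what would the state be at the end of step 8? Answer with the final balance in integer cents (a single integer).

state after step 2 := balance=172249
3. pay 34783 -> balance=142030
4. pay 35318 -> balance=110475
5. pay 28662 -> balance=84740
6. pay 33467 -> balance=53518
7. pay 36579 -> balance=18357
8. pay 30103 -> balance=0

0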